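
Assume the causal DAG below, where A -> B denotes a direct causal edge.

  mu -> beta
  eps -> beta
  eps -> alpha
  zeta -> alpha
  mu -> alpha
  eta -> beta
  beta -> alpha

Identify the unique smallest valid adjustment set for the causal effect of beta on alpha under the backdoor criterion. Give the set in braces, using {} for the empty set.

{eps, mu}

Variables eligible for adjustment (non-descendants of beta, excluding beta and alpha): {eps, eta, mu, zeta}.
Backdoor paths from beta to alpha:
  P1: beta <- eps -> alpha
  P2: beta <- mu -> alpha
The empty set is not sufficient: P1 (beta <- eps -> alpha) has no collider blocking it and no conditioned non-collider, so it is open.
Try {eps, mu}:
  P1: blocked at fork node eps ∈ conditioning set.
  P2: blocked at fork node mu ∈ conditioning set.
{eps, mu} contains no descendant of beta and blocks every backdoor path.
Every element of {eps, mu} is needed (dropping eps leaves P1 open; dropping mu leaves P2 open), so no proper subset is valid.
Among all size-2 subsets of the eligible variables, only {eps, mu} blocks every backdoor path, so it is the unique smallest valid adjustment set.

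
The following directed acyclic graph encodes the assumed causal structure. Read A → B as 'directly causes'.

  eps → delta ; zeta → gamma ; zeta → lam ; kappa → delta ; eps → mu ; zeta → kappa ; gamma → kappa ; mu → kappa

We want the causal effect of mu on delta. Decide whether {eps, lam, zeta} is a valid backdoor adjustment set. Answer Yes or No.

Yes

Backdoor paths from mu to delta (paths whose first edge points into mu):
  P1: mu <- eps -> delta
Condition 1 (no descendant of mu in the set): holds — descendants of mu are {delta, kappa}; none are in {eps, lam, zeta}.
Condition 2 (every backdoor path blocked by {eps, lam, zeta}):
  P1: blocked at fork node eps ∈ conditioning set.
{eps, lam, zeta} satisfies the backdoor criterion.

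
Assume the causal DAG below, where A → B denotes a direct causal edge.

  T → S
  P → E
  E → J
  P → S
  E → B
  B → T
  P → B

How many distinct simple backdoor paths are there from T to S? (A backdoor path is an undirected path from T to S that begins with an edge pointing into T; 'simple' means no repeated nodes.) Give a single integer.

A backdoor path from T to S is any simple undirected path whose first edge points into T (i.e. leaves T via a parent).
Parents of T: {B}.
Enumerating:
  P1: T <- B <- P -> S
  P2: T <- B <- E <- P -> S
That exhausts the simple backdoor paths. Count: 2.

2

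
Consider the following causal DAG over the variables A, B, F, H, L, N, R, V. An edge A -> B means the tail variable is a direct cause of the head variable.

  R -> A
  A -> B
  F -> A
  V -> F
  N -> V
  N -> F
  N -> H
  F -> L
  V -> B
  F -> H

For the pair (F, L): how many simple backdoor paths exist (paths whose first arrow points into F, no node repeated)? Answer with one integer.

A backdoor path from F to L is any simple undirected path whose first edge points into F (i.e. leaves F via a parent).
Parents of F: {N, V}.
No simple path from any parent of F reaches L without revisiting F, so there are no backdoor paths.

0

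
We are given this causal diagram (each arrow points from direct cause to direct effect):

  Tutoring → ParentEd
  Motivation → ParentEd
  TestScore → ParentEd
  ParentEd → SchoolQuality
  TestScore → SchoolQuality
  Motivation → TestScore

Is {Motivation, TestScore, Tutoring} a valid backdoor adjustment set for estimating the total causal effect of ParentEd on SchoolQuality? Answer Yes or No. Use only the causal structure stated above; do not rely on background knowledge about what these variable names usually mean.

Yes

Backdoor paths from ParentEd to SchoolQuality (paths whose first edge points into ParentEd):
  P1: ParentEd <- Motivation -> TestScore -> SchoolQuality
  P2: ParentEd <- TestScore -> SchoolQuality
Condition 1 (no descendant of ParentEd in the set): holds — descendants of ParentEd are {SchoolQuality}; none are in {Motivation, TestScore, Tutoring}.
Condition 2 (every backdoor path blocked by {Motivation, TestScore, Tutoring}):
  P1: blocked at fork node Motivation ∈ conditioning set.
  P2: blocked at fork node TestScore ∈ conditioning set.
{Motivation, TestScore, Tutoring} satisfies the backdoor criterion.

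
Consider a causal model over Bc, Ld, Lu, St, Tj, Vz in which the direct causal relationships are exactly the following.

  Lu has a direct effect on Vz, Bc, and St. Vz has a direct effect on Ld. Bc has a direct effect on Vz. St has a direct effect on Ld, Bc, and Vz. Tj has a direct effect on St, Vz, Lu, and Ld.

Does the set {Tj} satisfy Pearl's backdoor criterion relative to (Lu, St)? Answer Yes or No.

Backdoor paths from Lu to St (paths whose first edge points into Lu):
  P1: Lu <- Tj -> St
  P2: Lu <- Tj -> Vz <- St
  P3: Lu <- Tj -> Vz <- Bc <- St
  P4: Lu <- Tj -> Vz -> Ld <- St
  P5: Lu <- Tj -> Ld <- St
  P6: Lu <- Tj -> Ld <- Vz <- St
  P7: Lu <- Tj -> Ld <- Vz <- Bc <- St
Condition 1 (no descendant of Lu in the set): holds — descendants of Lu are {Bc, Ld, St, Vz}; none are in {Tj}.
Condition 2 (every backdoor path blocked by {Tj}):
  P1: blocked at fork node Tj ∈ conditioning set.
  P2: blocked at fork node Tj ∈ conditioning set.
  P3: blocked at fork node Tj ∈ conditioning set.
  P4: blocked at fork node Tj ∈ conditioning set.
  P5: blocked at fork node Tj ∈ conditioning set.
  P6: blocked at fork node Tj ∈ conditioning set.
  P7: blocked at fork node Tj ∈ conditioning set.
{Tj} satisfies the backdoor criterion.

Yes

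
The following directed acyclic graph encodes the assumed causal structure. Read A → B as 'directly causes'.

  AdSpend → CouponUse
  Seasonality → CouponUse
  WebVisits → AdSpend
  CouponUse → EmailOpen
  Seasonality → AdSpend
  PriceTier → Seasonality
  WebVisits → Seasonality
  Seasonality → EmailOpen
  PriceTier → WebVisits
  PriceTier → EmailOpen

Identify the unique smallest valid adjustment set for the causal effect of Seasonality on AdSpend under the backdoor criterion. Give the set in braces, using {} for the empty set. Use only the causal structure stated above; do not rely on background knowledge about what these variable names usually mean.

Variables eligible for adjustment (non-descendants of Seasonality, excluding Seasonality and AdSpend): {PriceTier, WebVisits}.
Backdoor paths from Seasonality to AdSpend:
  P1: Seasonality <- PriceTier -> WebVisits -> AdSpend
  P2: Seasonality <- PriceTier -> EmailOpen <- CouponUse <- AdSpend
  P3: Seasonality <- WebVisits <- PriceTier -> EmailOpen <- CouponUse <- AdSpend
  P4: Seasonality <- WebVisits -> AdSpend
The empty set is not sufficient: P1 (Seasonality <- PriceTier -> WebVisits -> AdSpend) has no collider blocking it and no conditioned non-collider, so it is open.
Try {WebVisits}:
  P1: blocked at chain node WebVisits ∈ conditioning set.
  P2: blocked at collider EmailOpen (neither it nor any descendant is in the conditioning set).
  P3: blocked at chain node WebVisits ∈ conditioning set.
  P4: blocked at fork node WebVisits ∈ conditioning set.
{WebVisits} contains no descendant of Seasonality and blocks every backdoor path.
No other singleton works — e.g. {PriceTier} leaves P4 open — so {WebVisits} is the unique smallest valid adjustment set.

{WebVisits}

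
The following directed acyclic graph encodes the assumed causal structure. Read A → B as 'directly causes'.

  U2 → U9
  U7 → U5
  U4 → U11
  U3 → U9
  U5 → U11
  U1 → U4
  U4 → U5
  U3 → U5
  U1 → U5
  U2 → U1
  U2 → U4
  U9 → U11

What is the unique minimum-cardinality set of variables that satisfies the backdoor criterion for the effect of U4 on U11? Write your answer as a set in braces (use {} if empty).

Variables eligible for adjustment (non-descendants of U4, excluding U4 and U11): {U1, U2, U3, U7, U9}.
Backdoor paths from U4 to U11:
  P1: U4 <- U2 -> U1 -> U5 <- U3 -> U9 -> U11
  P2: U4 <- U2 -> U1 -> U5 -> U11
  P3: U4 <- U2 -> U9 <- U3 -> U5 -> U11
  P4: U4 <- U2 -> U9 -> U11
  P5: U4 <- U1 <- U2 -> U9 <- U3 -> U5 -> U11
  P6: U4 <- U1 <- U2 -> U9 -> U11
  P7: U4 <- U1 -> U5 <- U3 -> U9 -> U11
  P8: U4 <- U1 -> U5 -> U11
The empty set is not sufficient: P2 (U4 <- U2 -> U1 -> U5 -> U11) has no collider blocking it and no conditioned non-collider, so it is open.
Try {U1, U2}:
  P1: blocked at fork node U2 ∈ conditioning set.
  P2: blocked at fork node U2 ∈ conditioning set.
  P3: blocked at fork node U2 ∈ conditioning set.
  P4: blocked at fork node U2 ∈ conditioning set.
  P5: blocked at chain node U1 ∈ conditioning set.
  P6: blocked at chain node U1 ∈ conditioning set.
  P7: blocked at fork node U1 ∈ conditioning set.
  P8: blocked at fork node U1 ∈ conditioning set.
{U1, U2} contains no descendant of U4 and blocks every backdoor path.
Every element of {U1, U2} is needed (dropping U1 leaves P8 open; dropping U2 leaves P4 open), so no proper subset is valid.
Among all size-2 subsets of the eligible variables, only {U1, U2} blocks every backdoor path, so it is the unique smallest valid adjustment set.

{U1, U2}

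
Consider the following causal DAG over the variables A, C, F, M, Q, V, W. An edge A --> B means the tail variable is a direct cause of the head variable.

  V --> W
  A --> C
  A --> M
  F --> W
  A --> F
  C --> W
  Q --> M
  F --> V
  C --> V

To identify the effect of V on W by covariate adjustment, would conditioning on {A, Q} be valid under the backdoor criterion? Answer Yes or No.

Backdoor paths from V to W (paths whose first edge points into V):
  P1: V <- F <- A -> C -> W
  P2: V <- F -> W
  P3: V <- C <- A -> F -> W
  P4: V <- C -> W
Condition 1 (no descendant of V in the set): holds — descendants of V are {W}; none are in {A, Q}.
Condition 2 (every backdoor path blocked by {A, Q}):
  P1: blocked at fork node A ∈ conditioning set.
  P2: open — no interior node is in the conditioning set.
  P3: blocked at fork node A ∈ conditioning set.
  P4: open — no interior node is in the conditioning set.
{A, Q} does not satisfy the backdoor criterion.

No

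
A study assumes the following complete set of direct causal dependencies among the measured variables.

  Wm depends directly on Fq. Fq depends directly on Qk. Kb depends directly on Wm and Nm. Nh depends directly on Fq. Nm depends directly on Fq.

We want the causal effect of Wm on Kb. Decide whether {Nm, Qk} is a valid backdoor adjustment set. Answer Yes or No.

Yes

Backdoor paths from Wm to Kb (paths whose first edge points into Wm):
  P1: Wm <- Fq -> Nm -> Kb
Condition 1 (no descendant of Wm in the set): holds — descendants of Wm are {Kb}; none are in {Nm, Qk}.
Condition 2 (every backdoor path blocked by {Nm, Qk}):
  P1: blocked at chain node Nm ∈ conditioning set.
{Nm, Qk} satisfies the backdoor criterion.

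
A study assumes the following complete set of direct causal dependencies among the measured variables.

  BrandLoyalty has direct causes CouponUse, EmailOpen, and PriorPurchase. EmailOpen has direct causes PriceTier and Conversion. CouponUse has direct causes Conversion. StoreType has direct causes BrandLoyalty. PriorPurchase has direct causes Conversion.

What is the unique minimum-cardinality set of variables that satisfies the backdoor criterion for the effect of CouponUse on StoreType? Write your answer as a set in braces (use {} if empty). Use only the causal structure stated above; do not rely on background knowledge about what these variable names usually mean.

Variables eligible for adjustment (non-descendants of CouponUse, excluding CouponUse and StoreType): {Conversion, EmailOpen, PriceTier, PriorPurchase}.
Backdoor paths from CouponUse to StoreType:
  P1: CouponUse <- Conversion -> PriorPurchase -> BrandLoyalty -> StoreType
  P2: CouponUse <- Conversion -> EmailOpen -> BrandLoyalty -> StoreType
The empty set is not sufficient: P1 (CouponUse <- Conversion -> PriorPurchase -> BrandLoyalty -> StoreType) has no collider blocking it and no conditioned non-collider, so it is open.
Try {Conversion}:
  P1: blocked at fork node Conversion ∈ conditioning set.
  P2: blocked at fork node Conversion ∈ conditioning set.
{Conversion} contains no descendant of CouponUse and blocks every backdoor path.
No other singleton works — e.g. {PriceTier} leaves P1 open — so {Conversion} is the unique smallest valid adjustment set.

{Conversion}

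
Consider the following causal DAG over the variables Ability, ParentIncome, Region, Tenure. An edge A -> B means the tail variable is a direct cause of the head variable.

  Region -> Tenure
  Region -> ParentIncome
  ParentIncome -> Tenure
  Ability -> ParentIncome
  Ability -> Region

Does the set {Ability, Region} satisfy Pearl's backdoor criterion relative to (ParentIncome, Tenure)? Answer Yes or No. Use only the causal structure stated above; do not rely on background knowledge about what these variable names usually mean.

Yes

Backdoor paths from ParentIncome to Tenure (paths whose first edge points into ParentIncome):
  P1: ParentIncome <- Ability -> Region -> Tenure
  P2: ParentIncome <- Region -> Tenure
Condition 1 (no descendant of ParentIncome in the set): holds — descendants of ParentIncome are {Tenure}; none are in {Ability, Region}.
Condition 2 (every backdoor path blocked by {Ability, Region}):
  P1: blocked at fork node Ability ∈ conditioning set.
  P2: blocked at fork node Region ∈ conditioning set.
{Ability, Region} satisfies the backdoor criterion.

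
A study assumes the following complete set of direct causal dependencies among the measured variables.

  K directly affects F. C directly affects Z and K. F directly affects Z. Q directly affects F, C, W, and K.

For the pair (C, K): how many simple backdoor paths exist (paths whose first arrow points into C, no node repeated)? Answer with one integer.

A backdoor path from C to K is any simple undirected path whose first edge points into C (i.e. leaves C via a parent).
Parents of C: {Q}.
Enumerating:
  P1: C <- Q -> K
  P2: C <- Q -> F <- K
That exhausts the simple backdoor paths. Count: 2.

2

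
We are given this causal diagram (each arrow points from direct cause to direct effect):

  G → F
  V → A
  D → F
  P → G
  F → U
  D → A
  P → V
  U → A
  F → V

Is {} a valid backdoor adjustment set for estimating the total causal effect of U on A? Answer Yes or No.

No

Backdoor paths from U to A (paths whose first edge points into U):
  P1: U <- F <- G <- P -> V -> A
  P2: U <- F <- D -> A
  P3: U <- F -> V -> A
Condition 1 (no descendant of U in the set): holds — descendants of U are {A}; none are in {}.
Condition 2 (every backdoor path blocked by {}):
  P1: open — no interior node is in the conditioning set.
  P2: open — no interior node is in the conditioning set.
  P3: open — no interior node is in the conditioning set.
{} does not satisfy the backdoor criterion.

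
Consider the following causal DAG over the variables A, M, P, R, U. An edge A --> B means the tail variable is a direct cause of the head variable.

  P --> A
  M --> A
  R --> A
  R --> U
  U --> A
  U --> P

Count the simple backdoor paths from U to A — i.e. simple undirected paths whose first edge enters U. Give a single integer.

1

A backdoor path from U to A is any simple undirected path whose first edge points into U (i.e. leaves U via a parent).
Parents of U: {R}.
Enumerating:
  P1: U <- R -> A
That exhausts the simple backdoor paths. Count: 1.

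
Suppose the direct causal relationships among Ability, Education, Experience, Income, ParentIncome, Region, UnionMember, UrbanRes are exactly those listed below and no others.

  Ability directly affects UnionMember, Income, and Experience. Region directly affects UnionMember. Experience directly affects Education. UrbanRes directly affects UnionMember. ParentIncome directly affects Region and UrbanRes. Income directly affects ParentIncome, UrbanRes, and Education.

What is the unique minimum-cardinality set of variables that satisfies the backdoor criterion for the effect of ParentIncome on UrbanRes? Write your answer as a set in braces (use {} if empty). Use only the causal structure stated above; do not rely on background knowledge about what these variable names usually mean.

Variables eligible for adjustment (non-descendants of ParentIncome, excluding ParentIncome and UrbanRes): {Ability, Education, Experience, Income}.
Backdoor paths from ParentIncome to UrbanRes:
  P1: ParentIncome <- Income <- Ability -> UnionMember <- UrbanRes
  P2: ParentIncome <- Income -> UrbanRes
  P3: ParentIncome <- Income -> Education <- Experience <- Ability -> UnionMember <- UrbanRes
The empty set is not sufficient: P2 (ParentIncome <- Income -> UrbanRes) has no collider blocking it and no conditioned non-collider, so it is open.
Try {Income}:
  P1: blocked at chain node Income ∈ conditioning set.
  P2: blocked at fork node Income ∈ conditioning set.
  P3: blocked at fork node Income ∈ conditioning set.
{Income} contains no descendant of ParentIncome and blocks every backdoor path.
No other singleton works — e.g. {Ability} leaves P2 open — so {Income} is the unique smallest valid adjustment set.

{Income}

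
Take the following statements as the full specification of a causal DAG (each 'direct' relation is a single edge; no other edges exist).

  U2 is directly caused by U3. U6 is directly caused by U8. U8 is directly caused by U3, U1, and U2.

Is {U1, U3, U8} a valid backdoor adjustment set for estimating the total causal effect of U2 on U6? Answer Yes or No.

No

Backdoor paths from U2 to U6 (paths whose first edge points into U2):
  P1: U2 <- U3 -> U8 -> U6
Condition 1 (no descendant of U2 in the set): FAILS — U8 is a descendant of U2.
Condition 2 (every backdoor path blocked by {U1, U3, U8}):
  P1: blocked at fork node U3 ∈ conditioning set.
{U1, U3, U8} does not satisfy the backdoor criterion.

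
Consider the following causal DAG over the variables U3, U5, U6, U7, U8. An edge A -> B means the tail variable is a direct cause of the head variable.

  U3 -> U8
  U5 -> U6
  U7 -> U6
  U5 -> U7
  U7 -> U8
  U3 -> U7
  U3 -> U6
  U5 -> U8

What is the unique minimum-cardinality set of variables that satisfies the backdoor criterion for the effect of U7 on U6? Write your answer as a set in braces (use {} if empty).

{U3, U5}

Variables eligible for adjustment (non-descendants of U7, excluding U7 and U6): {U3, U5}.
Backdoor paths from U7 to U6:
  P1: U7 <- U5 -> U6
  P2: U7 <- U5 -> U8 <- U3 -> U6
  P3: U7 <- U3 -> U6
  P4: U7 <- U3 -> U8 <- U5 -> U6
The empty set is not sufficient: P1 (U7 <- U5 -> U6) has no collider blocking it and no conditioned non-collider, so it is open.
Try {U3, U5}:
  P1: blocked at fork node U5 ∈ conditioning set.
  P2: blocked at fork node U5 ∈ conditioning set.
  P3: blocked at fork node U3 ∈ conditioning set.
  P4: blocked at fork node U3 ∈ conditioning set.
{U3, U5} contains no descendant of U7 and blocks every backdoor path.
Every element of {U3, U5} is needed (dropping U3 leaves P3 open; dropping U5 leaves P1 open), so no proper subset is valid.
Among all size-2 subsets of the eligible variables, only {U3, U5} blocks every backdoor path, so it is the unique smallest valid adjustment set.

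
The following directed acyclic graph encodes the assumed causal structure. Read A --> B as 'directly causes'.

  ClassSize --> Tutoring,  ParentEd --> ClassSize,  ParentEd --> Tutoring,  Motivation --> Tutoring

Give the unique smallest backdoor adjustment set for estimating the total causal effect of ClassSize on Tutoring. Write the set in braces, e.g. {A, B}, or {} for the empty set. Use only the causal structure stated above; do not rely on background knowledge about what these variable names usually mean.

{ParentEd}

Variables eligible for adjustment (non-descendants of ClassSize, excluding ClassSize and Tutoring): {Motivation, ParentEd}.
Backdoor paths from ClassSize to Tutoring:
  P1: ClassSize <- ParentEd -> Tutoring
The empty set is not sufficient: P1 (ClassSize <- ParentEd -> Tutoring) has no collider blocking it and no conditioned non-collider, so it is open.
Try {ParentEd}:
  P1: blocked at fork node ParentEd ∈ conditioning set.
{ParentEd} contains no descendant of ClassSize and blocks every backdoor path.
No other singleton works — e.g. {Motivation} leaves P1 open — so {ParentEd} is the unique smallest valid adjustment set.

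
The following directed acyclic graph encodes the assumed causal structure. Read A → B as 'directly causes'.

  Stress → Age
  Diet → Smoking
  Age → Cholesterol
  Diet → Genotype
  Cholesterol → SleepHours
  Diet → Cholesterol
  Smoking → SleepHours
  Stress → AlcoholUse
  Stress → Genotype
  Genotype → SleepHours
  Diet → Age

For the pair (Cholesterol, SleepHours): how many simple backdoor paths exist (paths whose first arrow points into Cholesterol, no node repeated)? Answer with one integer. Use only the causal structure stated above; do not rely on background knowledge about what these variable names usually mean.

7

A backdoor path from Cholesterol to SleepHours is any simple undirected path whose first edge points into Cholesterol (i.e. leaves Cholesterol via a parent).
Parents of Cholesterol: {Age, Diet}.
Enumerating:
  P1: Cholesterol <- Diet -> Age <- Stress -> Genotype -> SleepHours
  P2: Cholesterol <- Diet -> Genotype -> SleepHours
  P3: Cholesterol <- Diet -> Smoking -> SleepHours
  P4: Cholesterol <- Age <- Diet -> Genotype -> SleepHours
  P5: Cholesterol <- Age <- Diet -> Smoking -> SleepHours
  P6: Cholesterol <- Age <- Stress -> Genotype <- Diet -> Smoking -> SleepHours
  P7: Cholesterol <- Age <- Stress -> Genotype -> SleepHours
That exhausts the simple backdoor paths. Count: 7.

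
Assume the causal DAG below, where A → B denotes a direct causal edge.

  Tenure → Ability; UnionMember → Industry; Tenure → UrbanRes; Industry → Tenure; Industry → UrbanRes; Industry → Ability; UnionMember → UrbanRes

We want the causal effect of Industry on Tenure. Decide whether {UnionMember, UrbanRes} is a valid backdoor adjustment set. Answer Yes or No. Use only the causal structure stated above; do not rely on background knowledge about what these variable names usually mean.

Backdoor paths from Industry to Tenure (paths whose first edge points into Industry):
  P1: Industry <- UnionMember -> UrbanRes <- Tenure
Condition 1 (no descendant of Industry in the set): FAILS — UrbanRes is a descendant of Industry.
Condition 2 (every backdoor path blocked by {UnionMember, UrbanRes}):
  P1: blocked at fork node UnionMember ∈ conditioning set.
{UnionMember, UrbanRes} does not satisfy the backdoor criterion.

No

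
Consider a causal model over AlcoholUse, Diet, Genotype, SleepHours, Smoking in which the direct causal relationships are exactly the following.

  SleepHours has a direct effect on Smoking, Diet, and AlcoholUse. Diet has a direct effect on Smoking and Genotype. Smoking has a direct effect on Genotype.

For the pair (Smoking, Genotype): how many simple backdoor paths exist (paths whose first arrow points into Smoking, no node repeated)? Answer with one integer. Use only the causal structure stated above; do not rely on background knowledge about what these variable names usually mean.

A backdoor path from Smoking to Genotype is any simple undirected path whose first edge points into Smoking (i.e. leaves Smoking via a parent).
Parents of Smoking: {Diet, SleepHours}.
Enumerating:
  P1: Smoking <- SleepHours -> Diet -> Genotype
  P2: Smoking <- Diet -> Genotype
That exhausts the simple backdoor paths. Count: 2.

2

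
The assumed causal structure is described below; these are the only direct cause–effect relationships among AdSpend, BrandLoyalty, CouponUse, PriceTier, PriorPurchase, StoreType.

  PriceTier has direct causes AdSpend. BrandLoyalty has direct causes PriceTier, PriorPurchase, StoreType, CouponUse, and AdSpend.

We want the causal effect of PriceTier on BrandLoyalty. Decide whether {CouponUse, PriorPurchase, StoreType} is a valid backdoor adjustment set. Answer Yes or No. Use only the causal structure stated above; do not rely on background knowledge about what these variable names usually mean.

No

Backdoor paths from PriceTier to BrandLoyalty (paths whose first edge points into PriceTier):
  P1: PriceTier <- AdSpend -> BrandLoyalty
Condition 1 (no descendant of PriceTier in the set): holds — descendants of PriceTier are {BrandLoyalty}; none are in {CouponUse, PriorPurchase, StoreType}.
Condition 2 (every backdoor path blocked by {CouponUse, PriorPurchase, StoreType}):
  P1: open — no interior node is in the conditioning set.
{CouponUse, PriorPurchase, StoreType} does not satisfy the backdoor criterion.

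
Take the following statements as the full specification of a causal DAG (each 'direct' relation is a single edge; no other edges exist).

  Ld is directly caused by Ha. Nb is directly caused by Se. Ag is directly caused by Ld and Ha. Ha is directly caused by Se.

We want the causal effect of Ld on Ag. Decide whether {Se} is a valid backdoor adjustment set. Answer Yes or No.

No

Backdoor paths from Ld to Ag (paths whose first edge points into Ld):
  P1: Ld <- Ha -> Ag
Condition 1 (no descendant of Ld in the set): holds — descendants of Ld are {Ag}; none are in {Se}.
Condition 2 (every backdoor path blocked by {Se}):
  P1: open — no interior node is in the conditioning set.
{Se} does not satisfy the backdoor criterion.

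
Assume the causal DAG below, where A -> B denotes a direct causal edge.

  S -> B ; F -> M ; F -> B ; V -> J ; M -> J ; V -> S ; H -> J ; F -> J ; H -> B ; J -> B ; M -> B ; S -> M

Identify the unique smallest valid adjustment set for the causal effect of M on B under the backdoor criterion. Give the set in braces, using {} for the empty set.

{F, S}

Variables eligible for adjustment (non-descendants of M, excluding M and B): {F, H, S, V}.
Backdoor paths from M to B:
  P1: M <- S <- V -> J <- H -> B
  P2: M <- S <- V -> J <- F -> B
  P3: M <- S <- V -> J -> B
  P4: M <- S -> B
  P5: M <- F -> J <- V -> S -> B
  P6: M <- F -> J <- H -> B
  P7: M <- F -> J -> B
  P8: M <- F -> B
The empty set is not sufficient: P3 (M <- S <- V -> J -> B) has no collider blocking it and no conditioned non-collider, so it is open.
Try {F, S}:
  P1: blocked at chain node S ∈ conditioning set.
  P2: blocked at chain node S ∈ conditioning set.
  P3: blocked at chain node S ∈ conditioning set.
  P4: blocked at fork node S ∈ conditioning set.
  P5: blocked at fork node F ∈ conditioning set.
  P6: blocked at fork node F ∈ conditioning set.
  P7: blocked at fork node F ∈ conditioning set.
  P8: blocked at fork node F ∈ conditioning set.
{F, S} contains no descendant of M and blocks every backdoor path.
Every element of {F, S} is needed (dropping F leaves P7 open; dropping S leaves P3 open), so no proper subset is valid.
Among all size-2 subsets of the eligible variables, only {F, S} blocks every backdoor path, so it is the unique smallest valid adjustment set.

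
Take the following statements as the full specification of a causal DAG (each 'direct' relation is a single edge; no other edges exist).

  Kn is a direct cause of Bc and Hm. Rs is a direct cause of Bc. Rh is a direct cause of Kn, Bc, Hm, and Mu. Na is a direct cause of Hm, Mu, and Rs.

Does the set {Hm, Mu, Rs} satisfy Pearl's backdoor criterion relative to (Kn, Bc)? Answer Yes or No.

No

Backdoor paths from Kn to Bc (paths whose first edge points into Kn):
  P1: Kn <- Rh -> Mu <- Na -> Rs -> Bc
  P2: Kn <- Rh -> Hm <- Na -> Rs -> Bc
  P3: Kn <- Rh -> Bc
Condition 1 (no descendant of Kn in the set): FAILS — Hm is a descendant of Kn.
Condition 2 (every backdoor path blocked by {Hm, Mu, Rs}):
  P1: blocked at chain node Rs ∈ conditioning set.
  P2: blocked at chain node Rs ∈ conditioning set.
  P3: open — no interior node is in the conditioning set.
{Hm, Mu, Rs} does not satisfy the backdoor criterion.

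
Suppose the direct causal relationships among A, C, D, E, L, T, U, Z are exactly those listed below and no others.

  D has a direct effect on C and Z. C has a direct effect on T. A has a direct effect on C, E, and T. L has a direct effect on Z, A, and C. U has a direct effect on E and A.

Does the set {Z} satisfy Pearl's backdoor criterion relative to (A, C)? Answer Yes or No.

Backdoor paths from A to C (paths whose first edge points into A):
  P1: A <- L -> C
  P2: A <- L -> Z <- D -> C
Condition 1 (no descendant of A in the set): holds — descendants of A are {C, E, T}; none are in {Z}.
Condition 2 (every backdoor path blocked by {Z}):
  P1: open — no interior node is in the conditioning set.
  P2: open — collider(s) Z are conditioned on (or have a conditioned descendant) and no non-collider on the path is in the set.
{Z} does not satisfy the backdoor criterion.

No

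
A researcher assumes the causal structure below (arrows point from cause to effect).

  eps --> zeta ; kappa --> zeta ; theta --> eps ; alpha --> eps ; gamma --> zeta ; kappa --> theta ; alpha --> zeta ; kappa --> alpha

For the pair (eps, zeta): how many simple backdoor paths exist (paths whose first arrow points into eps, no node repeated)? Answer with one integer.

A backdoor path from eps to zeta is any simple undirected path whose first edge points into eps (i.e. leaves eps via a parent).
Parents of eps: {alpha, theta}.
Enumerating:
  P1: eps <- theta <- kappa -> alpha -> zeta
  P2: eps <- theta <- kappa -> zeta
  P3: eps <- alpha <- kappa -> zeta
  P4: eps <- alpha -> zeta
That exhausts the simple backdoor paths. Count: 4.

4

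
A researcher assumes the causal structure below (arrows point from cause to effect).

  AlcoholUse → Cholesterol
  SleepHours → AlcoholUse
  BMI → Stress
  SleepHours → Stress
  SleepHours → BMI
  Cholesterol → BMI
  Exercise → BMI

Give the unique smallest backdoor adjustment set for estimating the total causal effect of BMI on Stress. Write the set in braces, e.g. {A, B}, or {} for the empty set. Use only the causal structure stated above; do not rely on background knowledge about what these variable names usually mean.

{SleepHours}

Variables eligible for adjustment (non-descendants of BMI, excluding BMI and Stress): {AlcoholUse, Cholesterol, Exercise, SleepHours}.
Backdoor paths from BMI to Stress:
  P1: BMI <- SleepHours -> Stress
  P2: BMI <- Cholesterol <- AlcoholUse <- SleepHours -> Stress
The empty set is not sufficient: P1 (BMI <- SleepHours -> Stress) has no collider blocking it and no conditioned non-collider, so it is open.
Try {SleepHours}:
  P1: blocked at fork node SleepHours ∈ conditioning set.
  P2: blocked at fork node SleepHours ∈ conditioning set.
{SleepHours} contains no descendant of BMI and blocks every backdoor path.
No other singleton works — e.g. {Exercise} leaves P1 open — so {SleepHours} is the unique smallest valid adjustment set.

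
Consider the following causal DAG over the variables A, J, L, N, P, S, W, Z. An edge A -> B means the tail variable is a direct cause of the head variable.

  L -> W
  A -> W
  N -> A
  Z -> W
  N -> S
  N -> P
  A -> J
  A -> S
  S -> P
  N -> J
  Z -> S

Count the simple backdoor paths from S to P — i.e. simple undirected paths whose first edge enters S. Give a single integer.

A backdoor path from S to P is any simple undirected path whose first edge points into S (i.e. leaves S via a parent).
Parents of S: {A, N, Z}.
Enumerating:
  P1: S <- N -> P
  P2: S <- Z -> W <- A <- N -> P
  P3: S <- Z -> W <- A -> J <- N -> P
  P4: S <- A <- N -> P
  P5: S <- A -> J <- N -> P
That exhausts the simple backdoor paths. Count: 5.

5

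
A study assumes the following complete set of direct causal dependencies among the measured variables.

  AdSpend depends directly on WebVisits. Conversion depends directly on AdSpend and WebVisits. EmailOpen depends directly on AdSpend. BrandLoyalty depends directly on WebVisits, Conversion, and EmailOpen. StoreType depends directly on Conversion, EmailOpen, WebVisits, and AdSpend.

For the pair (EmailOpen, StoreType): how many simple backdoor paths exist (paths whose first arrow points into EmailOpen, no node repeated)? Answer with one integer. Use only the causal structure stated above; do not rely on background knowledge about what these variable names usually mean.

7

A backdoor path from EmailOpen to StoreType is any simple undirected path whose first edge points into EmailOpen (i.e. leaves EmailOpen via a parent).
Parents of EmailOpen: {AdSpend}.
Enumerating:
  P1: EmailOpen <- AdSpend <- WebVisits -> Conversion -> StoreType
  P2: EmailOpen <- AdSpend <- WebVisits -> BrandLoyalty <- Conversion -> StoreType
  P3: EmailOpen <- AdSpend <- WebVisits -> StoreType
  P4: EmailOpen <- AdSpend -> Conversion <- WebVisits -> StoreType
  P5: EmailOpen <- AdSpend -> Conversion -> BrandLoyalty <- WebVisits -> StoreType
  P6: EmailOpen <- AdSpend -> Conversion -> StoreType
  P7: EmailOpen <- AdSpend -> StoreType
That exhausts the simple backdoor paths. Count: 7.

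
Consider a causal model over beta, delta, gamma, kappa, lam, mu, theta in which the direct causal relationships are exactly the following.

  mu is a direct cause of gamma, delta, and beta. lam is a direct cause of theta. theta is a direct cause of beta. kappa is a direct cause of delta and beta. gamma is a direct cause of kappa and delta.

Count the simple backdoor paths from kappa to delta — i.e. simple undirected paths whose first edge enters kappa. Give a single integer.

A backdoor path from kappa to delta is any simple undirected path whose first edge points into kappa (i.e. leaves kappa via a parent).
Parents of kappa: {gamma}.
Enumerating:
  P1: kappa <- gamma <- mu -> delta
  P2: kappa <- gamma -> delta
That exhausts the simple backdoor paths. Count: 2.

2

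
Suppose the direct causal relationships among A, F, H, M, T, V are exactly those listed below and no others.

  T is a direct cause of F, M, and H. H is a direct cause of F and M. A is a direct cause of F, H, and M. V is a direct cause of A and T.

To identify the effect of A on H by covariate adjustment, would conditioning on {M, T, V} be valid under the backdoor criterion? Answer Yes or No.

No

Backdoor paths from A to H (paths whose first edge points into A):
  P1: A <- V -> T -> H
  P2: A <- V -> T -> F <- H
  P3: A <- V -> T -> M <- H
Condition 1 (no descendant of A in the set): FAILS — M is a descendant of A.
Condition 2 (every backdoor path blocked by {M, T, V}):
  P1: blocked at fork node V ∈ conditioning set.
  P2: blocked at fork node V ∈ conditioning set.
  P3: blocked at fork node V ∈ conditioning set.
{M, T, V} does not satisfy the backdoor criterion.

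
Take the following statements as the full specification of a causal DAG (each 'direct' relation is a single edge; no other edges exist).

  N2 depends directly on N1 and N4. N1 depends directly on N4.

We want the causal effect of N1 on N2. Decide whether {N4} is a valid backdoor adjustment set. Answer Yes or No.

Backdoor paths from N1 to N2 (paths whose first edge points into N1):
  P1: N1 <- N4 -> N2
Condition 1 (no descendant of N1 in the set): holds — descendants of N1 are {N2}; none are in {N4}.
Condition 2 (every backdoor path blocked by {N4}):
  P1: blocked at fork node N4 ∈ conditioning set.
{N4} satisfies the backdoor criterion.

Yes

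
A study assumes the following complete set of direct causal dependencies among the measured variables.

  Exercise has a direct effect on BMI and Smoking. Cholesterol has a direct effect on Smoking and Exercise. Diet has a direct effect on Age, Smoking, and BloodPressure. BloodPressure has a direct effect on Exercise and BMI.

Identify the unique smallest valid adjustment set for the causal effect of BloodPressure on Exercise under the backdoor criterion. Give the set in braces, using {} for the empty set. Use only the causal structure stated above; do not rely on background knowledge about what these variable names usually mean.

Variables eligible for adjustment (non-descendants of BloodPressure, excluding BloodPressure and Exercise): {Age, Cholesterol, Diet}.
Backdoor paths from BloodPressure to Exercise:
  P1: BloodPressure <- Diet -> Smoking <- Cholesterol -> Exercise
  P2: BloodPressure <- Diet -> Smoking <- Exercise
Each backdoor path contains an unconditioned collider, so every path is already blocked with the empty conditioning set:
  P1: blocked at collider Smoking (neither it nor any descendant is in the conditioning set).
  P2: blocked at collider Smoking (neither it nor any descendant is in the conditioning set).
The empty set is therefore the unique smallest valid set.

{}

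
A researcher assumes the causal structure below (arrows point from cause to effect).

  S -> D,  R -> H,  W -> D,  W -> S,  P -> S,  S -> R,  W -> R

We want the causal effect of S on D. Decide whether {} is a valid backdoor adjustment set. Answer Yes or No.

No

Backdoor paths from S to D (paths whose first edge points into S):
  P1: S <- W -> D
Condition 1 (no descendant of S in the set): holds — descendants of S are {D, H, R}; none are in {}.
Condition 2 (every backdoor path blocked by {}):
  P1: open — no interior node is in the conditioning set.
{} does not satisfy the backdoor criterion.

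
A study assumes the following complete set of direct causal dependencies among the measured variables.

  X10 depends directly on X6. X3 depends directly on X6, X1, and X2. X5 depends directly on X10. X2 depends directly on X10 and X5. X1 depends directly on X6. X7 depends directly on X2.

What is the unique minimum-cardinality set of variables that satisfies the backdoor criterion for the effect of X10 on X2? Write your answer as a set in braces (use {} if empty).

{}

Variables eligible for adjustment (non-descendants of X10, excluding X10 and X2): {X1, X6}.
Backdoor paths from X10 to X2:
  P1: X10 <- X6 -> X1 -> X3 <- X2
  P2: X10 <- X6 -> X3 <- X2
Each backdoor path contains an unconditioned collider, so every path is already blocked with the empty conditioning set:
  P1: blocked at collider X3 (neither it nor any descendant is in the conditioning set).
  P2: blocked at collider X3 (neither it nor any descendant is in the conditioning set).
The empty set is therefore the unique smallest valid set.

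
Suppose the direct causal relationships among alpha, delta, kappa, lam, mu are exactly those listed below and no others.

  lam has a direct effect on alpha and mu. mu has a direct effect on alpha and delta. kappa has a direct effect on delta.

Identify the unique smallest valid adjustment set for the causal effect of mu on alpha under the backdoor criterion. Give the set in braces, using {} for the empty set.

{lam}

Variables eligible for adjustment (non-descendants of mu, excluding mu and alpha): {kappa, lam}.
Backdoor paths from mu to alpha:
  P1: mu <- lam -> alpha
The empty set is not sufficient: P1 (mu <- lam -> alpha) has no collider blocking it and no conditioned non-collider, so it is open.
Try {lam}:
  P1: blocked at fork node lam ∈ conditioning set.
{lam} contains no descendant of mu and blocks every backdoor path.
No other singleton works — e.g. {kappa} leaves P1 open — so {lam} is the unique smallest valid adjustment set.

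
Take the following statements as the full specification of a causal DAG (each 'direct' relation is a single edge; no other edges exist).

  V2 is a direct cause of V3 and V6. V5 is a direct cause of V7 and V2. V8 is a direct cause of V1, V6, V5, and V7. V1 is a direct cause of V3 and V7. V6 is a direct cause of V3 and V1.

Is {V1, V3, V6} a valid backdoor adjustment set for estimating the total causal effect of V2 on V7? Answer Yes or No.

Backdoor paths from V2 to V7 (paths whose first edge points into V2):
  P1: V2 <- V5 <- V8 -> V6 -> V1 -> V7
  P2: V2 <- V5 <- V8 -> V6 -> V3 <- V1 -> V7
  P3: V2 <- V5 <- V8 -> V1 -> V7
  P4: V2 <- V5 <- V8 -> V7
  P5: V2 <- V5 -> V7
Condition 1 (no descendant of V2 in the set): FAILS — V1, V3, and V6 are descendants of V2.
Condition 2 (every backdoor path blocked by {V1, V3, V6}):
  P1: blocked at chain node V6 ∈ conditioning set.
  P2: blocked at chain node V6 ∈ conditioning set.
  P3: blocked at chain node V1 ∈ conditioning set.
  P4: open — no interior node is in the conditioning set.
  P5: open — no interior node is in the conditioning set.
{V1, V3, V6} does not satisfy the backdoor criterion.

No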